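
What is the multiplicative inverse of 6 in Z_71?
12

Using Extended Euclidean Algorithm:
gcd(6, 71) = 1
Bezout coefficients: 6 × 12 + 71 × -1 = 1
So 6 × 12 ≡ 1 (mod 71)
The inverse is 12 mod 71 = 12
Verification: 6 × 12 = 72 = 1 × 71 + 1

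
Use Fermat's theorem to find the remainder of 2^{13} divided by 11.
8

By Fermat's Little Theorem, a^(p-1) ≡ 1 (mod p) for prime p and gcd(a, p) = 1
Here p = 11, so 2^10 ≡ 1 (mod 11)
We can reduce the exponent: 13 mod 10 = 3
So 2^13 ≡ 2^3 (mod 11)
Computing: 2^3 mod 11 = 8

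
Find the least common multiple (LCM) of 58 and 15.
870

First find GCD(58, 15) using the Euclidean algorithm:
58 = 3 × 15 + 13
15 = 1 × 13 + 2
13 = 6 × 2 + 1
2 = 2 × 1 + 0
GCD(58, 15) = 1

LCM formula: LCM(a, b) = (a × b) / GCD(a, b)
LCM(58, 15) = (58 × 15) / 1
LCM(58, 15) = 870 / 1
LCM(58, 15) = 870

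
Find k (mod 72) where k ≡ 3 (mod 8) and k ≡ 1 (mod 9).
M = 8 × 9 = 72. M₁ = 9, y₁ ≡ 1 (mod 8). M₂ = 8, y₂ ≡ 8 (mod 9). k = 3×9×1 + 1×8×8 ≡ 19 (mod 72)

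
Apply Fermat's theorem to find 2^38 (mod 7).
By Fermat: 2^{6} ≡ 1 (mod 7). 38 = 6×6 + 2. So 2^{38} ≡ 2^{2} ≡ 4 (mod 7)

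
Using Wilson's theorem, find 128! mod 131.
(130)! = (128)! × (129) × (130) ≡ -1 (mod 131). So (128)! ≡ -1 × [(130)(129)]^(-1) ≡ 65 (mod 131)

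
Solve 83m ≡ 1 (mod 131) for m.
83^(-1) ≡ 30 (mod 131). Verification: 83 × 30 = 2490 ≡ 1 (mod 131)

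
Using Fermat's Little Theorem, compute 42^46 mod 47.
By Fermat's Little Theorem, 42^{46} ≡ 1 (mod 47) since 47 is prime and gcd(42, 47) = 1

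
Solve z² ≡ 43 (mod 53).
The square roots of 43 mod 53 are 34 and 19. Verify: 34² = 1156 ≡ 43 (mod 53)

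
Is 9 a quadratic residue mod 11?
By Euler's criterion: 9^{5} ≡ 1 (mod 11). Since this equals 1, 9 is a QR.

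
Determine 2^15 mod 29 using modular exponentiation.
Using repeated squaring. 15 = 8 + 4 + 2 + 1 (binary 1111). Repeated squaring mod 29: 2^1 ≡ 2; 2^2 ≡ 2² = 4 ≡ 4; 2^4 ≡ 4² = 16 ≡ 16; 2^8 ≡ 16² = 256 ≡ 24. Multiply: 2^15 = 2^8 × 2^4 × 2^2 × 2^1 ≡ 24 × 16 × 4 × 2 (mod 29): 24 × 16 = 384 ≡ 7; 7 × 4 = 28 ≡ 28; 28 × 2 = 56 ≡ 27. So 2^15 ≡ 27 (mod 29).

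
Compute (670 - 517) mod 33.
21

(670 - 517) = 153
153 mod 33 = 21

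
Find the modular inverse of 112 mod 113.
112^(-1) ≡ 112 (mod 113). Verification: 112 × 112 = 12544 ≡ 1 (mod 113)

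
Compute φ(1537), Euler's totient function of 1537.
1456

Prime factorization: 1537 = 29 × 53
Using the formula φ(n) = n × Π(1 - 1/p) for each prime factor p:
φ(1537) = 1537 × (1 - 1/29) × (1 - 1/53)
φ(1537) = 1456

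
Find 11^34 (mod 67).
Using repeated squaring. 34 = 32 + 2 (binary 100010). Repeated squaring mod 67: 11^1 ≡ 11; 11^2 ≡ 11² = 121 ≡ 54; 11^4 ≡ 54² = 2916 ≡ 35; 11^8 ≡ 35² = 1225 ≡ 19; 11^16 ≡ 19² = 361 ≡ 26; 11^32 ≡ 26² = 676 ≡ 6. Multiply: 11^34 = 11^32 × 11^2 ≡ 6 × 54 (mod 67): 6 × 54 = 324 ≡ 56. So 11^34 ≡ 56 (mod 67).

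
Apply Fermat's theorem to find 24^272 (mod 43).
By Fermat: 24^{42} ≡ 1 (mod 43). 272 = 6×42 + 20. So 24^{272} ≡ 24^{20} ≡ 9 (mod 43)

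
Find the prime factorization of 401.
401

Divide by primes starting from smallest:
401 ÷ 401 = 1

401 = 401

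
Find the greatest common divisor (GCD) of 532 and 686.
14

Using the Euclidean algorithm:
532 = 0 × 686 + 532
686 = 1 × 532 + 154
532 = 3 × 154 + 70
154 = 2 × 70 + 14
70 = 5 × 14 + 0

GCD(532, 686) = 14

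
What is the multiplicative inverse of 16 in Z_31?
16^(-1) ≡ 2 (mod 31). Verification: 16 × 2 = 32 ≡ 1 (mod 31)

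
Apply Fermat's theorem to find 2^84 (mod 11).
By Fermat: 2^{10} ≡ 1 (mod 11). 84 = 8×10 + 4. So 2^{84} ≡ 2^{4} ≡ 5 (mod 11)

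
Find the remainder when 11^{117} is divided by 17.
By Fermat: 11^{16} ≡ 1 (mod 17). 117 = 7×16 + 5. So 11^{117} ≡ 11^{5} ≡ 10 (mod 17)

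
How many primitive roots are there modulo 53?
24

The number of primitive roots modulo p is φ(p-1) = φ(52)
φ(52) = 24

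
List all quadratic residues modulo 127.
QRs mod 127: {1, 2, 4, 8, 9, 11, 13, 15, 16, 17, 18, 19, 21, 22, 25, 26, 30, 31, 32, 34, 35, 36, 37, 38, 41, 42, 44, 47, 49, 50, 52, 60, 61, 62, 64, 68, 69, 70, 71, 72, 73, 74, 76, 79, 81, 82, 84, 87, 88, 94, 98, 99, 100, 103, 104, 107, 113, 115, 117, 120, 121, 122, 124}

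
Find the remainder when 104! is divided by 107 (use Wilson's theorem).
(106)! = (104)! × (105) × (106) ≡ -1 (mod 107). So (104)! ≡ -1 × [(106)(105)]^(-1) ≡ 53 (mod 107)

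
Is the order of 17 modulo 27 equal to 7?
No, the actual order is 6, not 7.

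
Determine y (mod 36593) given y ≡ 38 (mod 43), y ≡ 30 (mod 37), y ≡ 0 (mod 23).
25967

Using the Chinese Remainder Theorem:
M = product of moduli = 36593
For equation 1: M_1 = 851, 851 ≡ 34 (mod 43), inverse of 851 mod 43 is 19 (check: 34 × 19 = 646 ≡ 1 (mod 43))
For equation 2: M_2 = 989, 989 ≡ 27 (mod 37), inverse of 989 mod 37 is 11 (check: 27 × 11 = 297 ≡ 1 (mod 37))
For equation 3: M_3 = 1591, 1591 ≡ 4 (mod 23), inverse of 1591 mod 23 is 6 (check: 4 × 6 = 24 ≡ 1 (mod 23))
Combine: y ≡ Σ r_i×M_i×(M_i⁻¹ mod m_i) = 38×851×19 + 30×989×11 + 0×1591×6 = 614422 + 326370 + 0 = 940792
940792 mod 36593 = 25967
y ≡ 25967 (mod 36593)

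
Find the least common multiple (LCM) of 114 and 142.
8094

First find GCD(114, 142) using the Euclidean algorithm:
114 = 0 × 142 + 114
142 = 1 × 114 + 28
114 = 4 × 28 + 2
28 = 14 × 2 + 0
GCD(114, 142) = 2

LCM formula: LCM(a, b) = (a × b) / GCD(a, b)
LCM(114, 142) = (114 × 142) / 2
LCM(114, 142) = 16188 / 2
LCM(114, 142) = 8094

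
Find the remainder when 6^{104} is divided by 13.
By Fermat: 6^{12} ≡ 1 (mod 13). 104 = 8×12 + 8. So 6^{104} ≡ 6^{8} ≡ 3 (mod 13)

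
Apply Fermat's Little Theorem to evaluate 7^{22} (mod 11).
5

By Fermat's Little Theorem, a^(p-1) ≡ 1 (mod p) for prime p and gcd(a, p) = 1
Here p = 11, so 7^10 ≡ 1 (mod 11)
We can reduce the exponent: 22 mod 10 = 2
So 7^22 ≡ 7^2 (mod 11)
Computing: 7^2 mod 11 = 5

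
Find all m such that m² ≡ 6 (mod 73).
The square roots of 6 mod 73 are 15 and 58. Verify: 15² = 225 ≡ 6 (mod 73)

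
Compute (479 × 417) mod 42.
33

(479 × 417) = 199743
199743 mod 42 = 33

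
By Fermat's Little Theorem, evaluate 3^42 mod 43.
By Fermat's Little Theorem, 3^{42} ≡ 1 (mod 43) since 43 is prime and gcd(3, 43) = 1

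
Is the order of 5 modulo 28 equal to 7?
No, the actual order is 6, not 7.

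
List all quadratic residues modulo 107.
QRs mod 107: {1, 3, 4, 9, 10, 11, 12, 13, 14, 16, 19, 23, 25, 27, 29, 30, 33, 34, 35, 36, 37, 39, 40, 41, 42, 44, 47, 48, 49, 52, 53, 56, 57, 61, 62, 64, 69, 75, 76, 79, 81, 83, 85, 86, 87, 89, 90, 92, 99, 100, 101, 102, 105}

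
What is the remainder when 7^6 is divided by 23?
6 = 4 + 2 (binary 110). Repeated squaring mod 23: 7^1 ≡ 7; 7^2 ≡ 7² = 49 ≡ 3; 7^4 ≡ 3² = 9 ≡ 9. Multiply: 7^6 = 7^4 × 7^2 ≡ 9 × 3 (mod 23): 9 × 3 = 27 ≡ 4. So 7^6 ≡ 4 (mod 23).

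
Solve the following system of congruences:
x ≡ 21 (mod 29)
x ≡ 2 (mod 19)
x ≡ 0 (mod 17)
7735

Using the Chinese Remainder Theorem:
M = product of moduli = 9367
For equation 1: M_1 = 323, 323 ≡ 4 (mod 29), inverse of 323 mod 29 is 22 (check: 4 × 22 = 88 ≡ 1 (mod 29))
For equation 2: M_2 = 493, 493 ≡ 18 (mod 19), inverse of 493 mod 19 is 18 (check: 18 × 18 = 324 ≡ 1 (mod 19))
For equation 3: M_3 = 551, 551 ≡ 7 (mod 17), inverse of 551 mod 17 is 5 (check: 7 × 5 = 35 ≡ 1 (mod 17))
Combine: x ≡ Σ r_i×M_i×(M_i⁻¹ mod m_i) = 21×323×22 + 2×493×18 + 0×551×5 = 149226 + 17748 + 0 = 166974
166974 mod 9367 = 7735
x ≡ 7735 (mod 9367)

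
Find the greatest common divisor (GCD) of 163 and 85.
1

Using the Euclidean algorithm:
163 = 1 × 85 + 78
85 = 1 × 78 + 7
78 = 11 × 7 + 1
7 = 7 × 1 + 0

GCD(163, 85) = 1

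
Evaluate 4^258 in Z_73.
Using Fermat: 4^{72} ≡ 1 (mod 73). 258 ≡ 42 (mod 72). So 4^{258} ≡ 4^{42} ≡ 8 (mod 73)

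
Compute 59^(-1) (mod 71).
65

Using Extended Euclidean Algorithm:
gcd(59, 71) = 1
Bezout coefficients: 59 × -6 + 71 × 5 = 1
So 59 × -6 ≡ 1 (mod 71)
The inverse is -6 mod 71 = 65
Verification: 59 × 65 = 3835 = 54 × 71 + 1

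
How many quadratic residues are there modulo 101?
For prime 101, there are (p-1)/2 = (101-1)/2 = 50 quadratic residues (excluding 0).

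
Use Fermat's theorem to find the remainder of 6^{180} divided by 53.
28

By Fermat's Little Theorem, a^(p-1) ≡ 1 (mod p) for prime p and gcd(a, p) = 1
Here p = 53, so 6^52 ≡ 1 (mod 53)
We can reduce the exponent: 180 mod 52 = 24
So 6^180 ≡ 6^24 (mod 53)
Computing: 6^24 mod 53 = 28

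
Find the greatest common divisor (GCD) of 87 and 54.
3

Using the Euclidean algorithm:
87 = 1 × 54 + 33
54 = 1 × 33 + 21
33 = 1 × 21 + 12
21 = 1 × 12 + 9
12 = 1 × 9 + 3
9 = 3 × 3 + 0

GCD(87, 54) = 3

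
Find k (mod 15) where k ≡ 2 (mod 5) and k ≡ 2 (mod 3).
M = 5 × 3 = 15. M₁ = 3, y₁ ≡ 2 (mod 5). M₂ = 5, y₂ ≡ 2 (mod 3). k = 2×3×2 + 2×5×2 ≡ 2 (mod 15)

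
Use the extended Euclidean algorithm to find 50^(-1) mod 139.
Extended GCD: 50(-25) + 139(9) = 1. So 50^(-1) ≡ 114 ≡ 114 (mod 139). Verify: 50 × 114 = 5700 ≡ 1 (mod 139)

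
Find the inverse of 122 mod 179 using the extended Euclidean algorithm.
Extended GCD: 122(-22) + 179(15) = 1. So 122^(-1) ≡ 157 ≡ 157 (mod 179). Verify: 122 × 157 = 19154 ≡ 1 (mod 179)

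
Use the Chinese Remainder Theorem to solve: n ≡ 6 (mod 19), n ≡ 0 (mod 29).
M = 19 × 29 = 551. M₁ = 29, y₁ ≡ 2 (mod 19). M₂ = 19, y₂ ≡ 26 (mod 29). n = 6×29×2 + 0×19×26 ≡ 348 (mod 551)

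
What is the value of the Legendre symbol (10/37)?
(10/37) = 10^{18} mod 37 = 1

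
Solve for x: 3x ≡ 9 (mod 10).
3

Since gcd(3, 10) = 1 divides 9, a solution exists.
Multiply both sides by the inverse of 3 mod 10:
  3^(-1) mod 10 = 7
  x ≡ 7 × 9 ≡ 63 ≡ 3 (mod 10)
Verification: 3 × 3 = 9 = 0 × 10 + 9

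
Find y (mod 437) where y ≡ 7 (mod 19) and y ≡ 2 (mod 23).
M = 19 × 23 = 437. M₁ = 23, y₁ ≡ 5 (mod 19). M₂ = 19, y₂ ≡ 17 (mod 23). y = 7×23×5 + 2×19×17 ≡ 140 (mod 437)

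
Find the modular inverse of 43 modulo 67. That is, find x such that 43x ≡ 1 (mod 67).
53

Using Extended Euclidean Algorithm:
gcd(43, 67) = 1
Bezout coefficients: 43 × -14 + 67 × 9 = 1
So 43 × -14 ≡ 1 (mod 67)
The inverse is -14 mod 67 = 53
Verification: 43 × 53 = 2279 = 34 × 67 + 1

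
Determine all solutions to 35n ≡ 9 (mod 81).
72

Since gcd(35, 81) = 1 divides 9, a solution exists.
Multiply both sides by the inverse of 35 mod 81:
  35^(-1) mod 81 = 44
  x ≡ 44 × 9 ≡ 396 ≡ 72 (mod 81)
Verification: 35 × 72 = 2520 = 31 × 81 + 9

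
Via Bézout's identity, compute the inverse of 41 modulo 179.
Extended GCD: 41(-48) + 179(11) = 1. So 41^(-1) ≡ 131 ≡ 131 (mod 179). Verify: 41 × 131 = 5371 ≡ 1 (mod 179)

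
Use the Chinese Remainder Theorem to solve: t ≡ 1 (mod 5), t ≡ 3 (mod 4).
M = 5 × 4 = 20. M₁ = 4, y₁ ≡ 4 (mod 5). M₂ = 5, y₂ ≡ 1 (mod 4). t = 1×4×4 + 3×5×1 ≡ 11 (mod 20)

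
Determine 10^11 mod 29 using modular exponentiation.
Using repeated squaring. 11 = 8 + 2 + 1 (binary 1011). Repeated squaring mod 29: 10^1 ≡ 10; 10^2 ≡ 10² = 100 ≡ 13; 10^4 ≡ 13² = 169 ≡ 24; 10^8 ≡ 24² = 576 ≡ 25. Multiply: 10^11 = 10^8 × 10^2 × 10^1 ≡ 25 × 13 × 10 (mod 29): 25 × 13 = 325 ≡ 6; 6 × 10 = 60 ≡ 2. So 10^11 ≡ 2 (mod 29).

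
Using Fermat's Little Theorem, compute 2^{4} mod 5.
1

By Fermat's Little Theorem, a^(p-1) ≡ 1 (mod p) for prime p and gcd(a, p) = 1
Here p = 5, so 2^4 ≡ 1 (mod 5)
We can reduce the exponent: 4 mod 4 = 0
So 2^4 ≡ 2^0 (mod 5)
Computing: 2^0 mod 5 = 1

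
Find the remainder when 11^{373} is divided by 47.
By Fermat: 11^{46} ≡ 1 (mod 47). 373 = 8×46 + 5. So 11^{373} ≡ 11^{5} ≡ 29 (mod 47)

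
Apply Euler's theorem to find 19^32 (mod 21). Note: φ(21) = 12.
By Euler: 19^{12} ≡ 1 (mod 21) since gcd(19, 21) = 1. 32 = 2×12 + 8. So 19^{32} ≡ 19^{8} ≡ 4 (mod 21)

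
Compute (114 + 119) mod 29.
1

(114 + 119) = 233
233 mod 29 = 1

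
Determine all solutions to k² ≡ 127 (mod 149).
The square roots of 127 mod 149 are 96 and 53. Verify: 96² = 9216 ≡ 127 (mod 149)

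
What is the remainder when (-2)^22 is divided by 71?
Using repeated squaring. (-2) ≡ 69 (mod 71). 22 = 16 + 4 + 2 (binary 10110). Repeated squaring mod 71: 69^1 ≡ 69; 69^2 ≡ 69² = 4761 ≡ 4; 69^4 ≡ 4² = 16 ≡ 16; 69^8 ≡ 16² = 256 ≡ 43; 69^16 ≡ 43² = 1849 ≡ 3. Multiply: (-2)^22 ≡ 69^16 × 69^4 × 69^2 ≡ 3 × 16 × 4 (mod 71): 3 × 16 = 48 ≡ 48; 48 × 4 = 192 ≡ 50. So (-2)^22 ≡ 50 (mod 71).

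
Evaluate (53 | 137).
(53/137) = 53^{68} mod 137 = -1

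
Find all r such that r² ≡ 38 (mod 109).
The square roots of 38 mod 109 are 16 and 93. Verify: 16² = 256 ≡ 38 (mod 109)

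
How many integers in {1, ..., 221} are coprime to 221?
192

Prime factorization: 221 = 13 × 17
Using the formula φ(n) = n × Π(1 - 1/p) for each prime factor p:
φ(221) = 221 × (1 - 1/13) × (1 - 1/17)
φ(221) = 192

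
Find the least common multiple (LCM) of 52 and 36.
468

First find GCD(52, 36) using the Euclidean algorithm:
52 = 1 × 36 + 16
36 = 2 × 16 + 4
16 = 4 × 4 + 0
GCD(52, 36) = 4

LCM formula: LCM(a, b) = (a × b) / GCD(a, b)
LCM(52, 36) = (52 × 36) / 4
LCM(52, 36) = 1872 / 4
LCM(52, 36) = 468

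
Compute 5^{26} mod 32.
25

Using successive squaring:
Binary expansion of 26: 11010
Powers of 5 mod 32 (each is the square of the previous):
  5^1 ≡ 5 (mod 32)
  5^2 ≡ 5² = 25 ≡ 25 (mod 32)
  5^4 ≡ 25² = 625 ≡ 17 (mod 32)
  5^8 ≡ 17² = 289 ≡ 1 (mod 32)
  5^16 ≡ 1² = 1 ≡ 1 (mod 32)
26 = 16 + 8 + 2, so 5^26 = 5^16 × 5^8 × 5^2 ≡ 1 × 1 × 25 (mod 32)
Multiplying step by step:
  1 × 1 = 1 ≡ 1 (mod 32)
  1 × 25 = 25 ≡ 25 (mod 32)
Result: 5^26 ≡ 25 (mod 32)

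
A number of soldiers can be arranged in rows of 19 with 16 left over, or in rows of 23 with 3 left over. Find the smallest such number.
M = 19 × 23 = 437. M₁ = 23, y₁ ≡ 5 (mod 19). M₂ = 19, y₂ ≡ 17 (mod 23). n = 16×23×5 + 3×19×17 ≡ 187 (mod 437). The smallest positive such number is 187.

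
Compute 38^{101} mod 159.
131

Using successive squaring:
Binary expansion of 101: 1100101
Powers of 38 mod 159 (each is the square of the previous):
  38^1 ≡ 38 (mod 159)
  38^2 ≡ 38² = 1444 ≡ 13 (mod 159)
  38^4 ≡ 13² = 169 ≡ 10 (mod 159)
  38^8 ≡ 10² = 100 ≡ 100 (mod 159)
  38^16 ≡ 100² = 10000 ≡ 142 (mod 159)
  38^32 ≡ 142² = 20164 ≡ 130 (mod 159)
  38^64 ≡ 130² = 16900 ≡ 46 (mod 159)
101 = 64 + 32 + 4 + 1, so 38^101 = 38^64 × 38^32 × 38^4 × 38^1 ≡ 46 × 130 × 10 × 38 (mod 159)
Multiplying step by step:
  46 × 130 = 5980 ≡ 97 (mod 159)
  97 × 10 = 970 ≡ 16 (mod 159)
  16 × 38 = 608 ≡ 131 (mod 159)
Result: 38^101 ≡ 131 (mod 159)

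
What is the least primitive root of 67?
2

A primitive root g modulo p has order p-1 = 66
Prime divisors of 66: [2, 3, 11]
g is a primitive root iff g^(66/q) ≢ 1 (mod 67) for each prime divisor q
Testing small values:
  g = 2: 2^33 ≡ 66, 2^22 ≡ 37, 2^6 ≡ 64 (mod 67) → none is 1, primitive root!
The smallest primitive root is 2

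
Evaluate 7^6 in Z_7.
7 ≡ 0 (mod 7). 6 = 4 + 2 (binary 110). Repeated squaring mod 7: 0^1 ≡ 0; 0^2 ≡ 0² = 0 ≡ 0; 0^4 ≡ 0² = 0 ≡ 0. Multiply: 7^6 ≡ 0^4 × 0^2 ≡ 0 × 0 (mod 7): 0 × 0 = 0 ≡ 0. So 7^6 ≡ 0 (mod 7).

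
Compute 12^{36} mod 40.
16

Using successive squaring:
Binary expansion of 36: 100100
Powers of 12 mod 40 (each is the square of the previous):
  12^1 ≡ 12 (mod 40)
  12^2 ≡ 12² = 144 ≡ 24 (mod 40)
  12^4 ≡ 24² = 576 ≡ 16 (mod 40)
  12^8 ≡ 16² = 256 ≡ 16 (mod 40)
  12^16 ≡ 16² = 256 ≡ 16 (mod 40)
  12^32 ≡ 16² = 256 ≡ 16 (mod 40)
36 = 32 + 4, so 12^36 = 12^32 × 12^4 ≡ 16 × 16 (mod 40)
Multiplying step by step:
  16 × 16 = 256 ≡ 16 (mod 40)
Result: 12^36 ≡ 16 (mod 40)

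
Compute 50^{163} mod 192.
128

Using successive squaring:
Binary expansion of 163: 10100011
Powers of 50 mod 192 (each is the square of the previous):
  50^1 ≡ 50 (mod 192)
  50^2 ≡ 50² = 2500 ≡ 4 (mod 192)
  50^4 ≡ 4² = 16 ≡ 16 (mod 192)
  50^8 ≡ 16² = 256 ≡ 64 (mod 192)
  50^16 ≡ 64² = 4096 ≡ 64 (mod 192)
  50^32 ≡ 64² = 4096 ≡ 64 (mod 192)
  50^64 ≡ 64² = 4096 ≡ 64 (mod 192)
  50^128 ≡ 64² = 4096 ≡ 64 (mod 192)
163 = 128 + 32 + 2 + 1, so 50^163 = 50^128 × 50^32 × 50^2 × 50^1 ≡ 64 × 64 × 4 × 50 (mod 192)
Multiplying step by step:
  64 × 64 = 4096 ≡ 64 (mod 192)
  64 × 4 = 256 ≡ 64 (mod 192)
  64 × 50 = 3200 ≡ 128 (mod 192)
Result: 50^163 ≡ 128 (mod 192)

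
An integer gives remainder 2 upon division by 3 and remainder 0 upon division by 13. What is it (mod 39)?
M = 3 × 13 = 39. M₁ = 13, y₁ ≡ 1 (mod 3). M₂ = 3, y₂ ≡ 9 (mod 13). y = 2×13×1 + 0×3×9 ≡ 26 (mod 39). The smallest positive such number is 26.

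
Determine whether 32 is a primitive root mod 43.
p - 1 = 42 has prime divisors 2, 3, 7. Check 32^(42/q) mod 43 for each: 32^(42/2) = 32^21 ≡ 42, 32^(42/3) = 32^14 ≡ 1, 32^(42/7) = 32^6 ≡ 4 (mod 43). Since 32^14 ≡ 1 (mod 43), the order of 32 divides 14 (in fact the order is 14) ≠ 42, so it is not a primitive root.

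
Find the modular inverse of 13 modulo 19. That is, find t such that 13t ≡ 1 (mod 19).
3

Using Extended Euclidean Algorithm:
gcd(13, 19) = 1
Bezout coefficients: 13 × 3 + 19 × -2 = 1
So 13 × 3 ≡ 1 (mod 19)
The inverse is 3 mod 19 = 3
Verification: 13 × 3 = 39 = 2 × 19 + 1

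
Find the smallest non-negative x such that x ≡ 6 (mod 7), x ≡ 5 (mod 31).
160

Using the Chinese Remainder Theorem:
M = product of moduli = 217
For equation 1: M_1 = 31, 31 ≡ 3 (mod 7), inverse of 31 mod 7 is 5 (check: 3 × 5 = 15 ≡ 1 (mod 7))
For equation 2: M_2 = 7, 7 ≡ 7 (mod 31), inverse of 7 mod 31 is 9 (check: 7 × 9 = 63 ≡ 1 (mod 31))
Combine: x ≡ Σ r_i×M_i×(M_i⁻¹ mod m_i) = 6×31×5 + 5×7×9 = 930 + 315 = 1245
1245 mod 217 = 160
x ≡ 160 (mod 217)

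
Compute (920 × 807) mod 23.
0

(920 × 807) = 742440
742440 mod 23 = 0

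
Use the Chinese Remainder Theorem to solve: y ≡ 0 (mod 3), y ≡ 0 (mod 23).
M = 3 × 23 = 69. M₁ = 23, y₁ ≡ 2 (mod 3). M₂ = 3, y₂ ≡ 8 (mod 23). y = 0×23×2 + 0×3×8 ≡ 0 (mod 69)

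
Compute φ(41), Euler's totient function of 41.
40

Prime factorization: 41 = 41
Using the formula φ(n) = n × Π(1 - 1/p) for each prime factor p:
φ(41) = 41 × (1 - 1/41)
φ(41) = 40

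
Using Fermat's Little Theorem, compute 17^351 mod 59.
By Fermat: 17^{58} ≡ 1 (mod 59). 351 = 6×58 + 3. So 17^{351} ≡ 17^{3} ≡ 16 (mod 59)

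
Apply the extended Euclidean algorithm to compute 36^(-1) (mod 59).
Extended GCD: 36(-18) + 59(11) = 1. So 36^(-1) ≡ 41 ≡ 41 (mod 59). Verify: 36 × 41 = 1476 ≡ 1 (mod 59)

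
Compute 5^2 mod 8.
2 = 2 (binary 10). Repeated squaring mod 8: 5^1 ≡ 5; 5^2 ≡ 5² = 25 ≡ 1. So 5^2 ≡ 1 (mod 8).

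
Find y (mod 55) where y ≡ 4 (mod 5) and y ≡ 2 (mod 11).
M = 5 × 11 = 55. M₁ = 11, y₁ ≡ 1 (mod 5). M₂ = 5, y₂ ≡ 9 (mod 11). y = 4×11×1 + 2×5×9 ≡ 24 (mod 55)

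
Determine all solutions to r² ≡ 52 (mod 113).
The square roots of 52 mod 113 are 74 and 39. Verify: 74² = 5476 ≡ 52 (mod 113)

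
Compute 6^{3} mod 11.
7

Using successive squaring:
Binary expansion of 3: 11
Powers of 6 mod 11 (each is the square of the previous):
  6^1 ≡ 6 (mod 11)
  6^2 ≡ 6² = 36 ≡ 3 (mod 11)
3 = 2 + 1, so 6^3 = 6^2 × 6^1 ≡ 3 × 6 (mod 11)
Multiplying step by step:
  3 × 6 = 18 ≡ 7 (mod 11)
Result: 6^3 ≡ 7 (mod 11)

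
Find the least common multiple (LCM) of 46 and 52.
1196

First find GCD(46, 52) using the Euclidean algorithm:
46 = 0 × 52 + 46
52 = 1 × 46 + 6
46 = 7 × 6 + 4
6 = 1 × 4 + 2
4 = 2 × 2 + 0
GCD(46, 52) = 2

LCM formula: LCM(a, b) = (a × b) / GCD(a, b)
LCM(46, 52) = (46 × 52) / 2
LCM(46, 52) = 2392 / 2
LCM(46, 52) = 1196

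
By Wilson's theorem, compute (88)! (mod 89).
By Wilson's theorem, (88)! ≡ -1 ≡ 88 (mod 89)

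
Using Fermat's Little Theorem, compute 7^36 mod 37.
By Fermat's Little Theorem, 7^{36} ≡ 1 (mod 37) since 37 is prime and gcd(7, 37) = 1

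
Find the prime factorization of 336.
2^4 × 3 × 7

Divide by primes starting from smallest:
336 ÷ 2 = 168
168 ÷ 2 = 84
84 ÷ 2 = 42
42 ÷ 2 = 21
21 ÷ 3 = 7
7 ÷ 7 = 1

336 = 2^4 × 3 × 7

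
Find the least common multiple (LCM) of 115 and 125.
2875

First find GCD(115, 125) using the Euclidean algorithm:
115 = 0 × 125 + 115
125 = 1 × 115 + 10
115 = 11 × 10 + 5
10 = 2 × 5 + 0
GCD(115, 125) = 5

LCM formula: LCM(a, b) = (a × b) / GCD(a, b)
LCM(115, 125) = (115 × 125) / 5
LCM(115, 125) = 14375 / 5
LCM(115, 125) = 2875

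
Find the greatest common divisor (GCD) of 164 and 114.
2

Using the Euclidean algorithm:
164 = 1 × 114 + 50
114 = 2 × 50 + 14
50 = 3 × 14 + 8
14 = 1 × 8 + 6
8 = 1 × 6 + 2
6 = 3 × 2 + 0

GCD(164, 114) = 2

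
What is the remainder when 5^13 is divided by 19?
Using repeated squaring. 13 = 8 + 4 + 1 (binary 1101). Repeated squaring mod 19: 5^1 ≡ 5; 5^2 ≡ 5² = 25 ≡ 6; 5^4 ≡ 6² = 36 ≡ 17; 5^8 ≡ 17² = 289 ≡ 4. Multiply: 5^13 = 5^8 × 5^4 × 5^1 ≡ 4 × 17 × 5 (mod 19): 4 × 17 = 68 ≡ 11; 11 × 5 = 55 ≡ 17. So 5^13 ≡ 17 (mod 19).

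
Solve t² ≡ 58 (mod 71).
The square roots of 58 mod 71 are 49 and 22. Verify: 49² = 2401 ≡ 58 (mod 71)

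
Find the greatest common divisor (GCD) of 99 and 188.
1

Using the Euclidean algorithm:
99 = 0 × 188 + 99
188 = 1 × 99 + 89
99 = 1 × 89 + 10
89 = 8 × 10 + 9
10 = 1 × 9 + 1
9 = 9 × 1 + 0

GCD(99, 188) = 1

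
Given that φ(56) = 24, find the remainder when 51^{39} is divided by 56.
By Euler: 51^{24} ≡ 1 (mod 56) since gcd(51, 56) = 1. 39 = 1×24 + 15. So 51^{39} ≡ 51^{15} ≡ 43 (mod 56)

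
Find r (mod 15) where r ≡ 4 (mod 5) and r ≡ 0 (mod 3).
M = 5 × 3 = 15. M₁ = 3, y₁ ≡ 2 (mod 5). M₂ = 5, y₂ ≡ 2 (mod 3). r = 4×3×2 + 0×5×2 ≡ 9 (mod 15)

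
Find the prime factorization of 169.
13^2

Divide by primes starting from smallest:
169 ÷ 13 = 13
13 ÷ 13 = 1

169 = 13^2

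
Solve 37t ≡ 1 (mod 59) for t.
37^(-1) ≡ 8 (mod 59). Verification: 37 × 8 = 296 ≡ 1 (mod 59)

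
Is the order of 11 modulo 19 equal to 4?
No, the actual order is 3, not 4.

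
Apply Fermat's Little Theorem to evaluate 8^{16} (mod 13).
1

By Fermat's Little Theorem, a^(p-1) ≡ 1 (mod p) for prime p and gcd(a, p) = 1
Here p = 13, so 8^12 ≡ 1 (mod 13)
We can reduce the exponent: 16 mod 12 = 4
So 8^16 ≡ 8^4 (mod 13)
Computing: 8^4 mod 13 = 1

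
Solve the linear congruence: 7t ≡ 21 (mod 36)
3

Since gcd(7, 36) = 1 divides 21, a solution exists.
Multiply both sides by the inverse of 7 mod 36:
  7^(-1) mod 36 = 31
  x ≡ 31 × 21 ≡ 651 ≡ 3 (mod 36)
Verification: 7 × 3 = 21 = 0 × 36 + 21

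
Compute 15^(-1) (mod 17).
8

Using Extended Euclidean Algorithm:
gcd(15, 17) = 1
Bezout coefficients: 15 × 8 + 17 × -7 = 1
So 15 × 8 ≡ 1 (mod 17)
The inverse is 8 mod 17 = 8
Verification: 15 × 8 = 120 = 7 × 17 + 1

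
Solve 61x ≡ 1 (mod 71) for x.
7

Using Extended Euclidean Algorithm:
gcd(61, 71) = 1
Bezout coefficients: 61 × 7 + 71 × -6 = 1
So 61 × 7 ≡ 1 (mod 71)
The inverse is 7 mod 71 = 7
Verification: 61 × 7 = 427 = 6 × 71 + 1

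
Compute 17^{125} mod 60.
17

Using successive squaring:
Binary expansion of 125: 1111101
Powers of 17 mod 60 (each is the square of the previous):
  17^1 ≡ 17 (mod 60)
  17^2 ≡ 17² = 289 ≡ 49 (mod 60)
  17^4 ≡ 49² = 2401 ≡ 1 (mod 60)
  17^8 ≡ 1² = 1 ≡ 1 (mod 60)
  17^16 ≡ 1² = 1 ≡ 1 (mod 60)
  17^32 ≡ 1² = 1 ≡ 1 (mod 60)
  17^64 ≡ 1² = 1 ≡ 1 (mod 60)
125 = 64 + 32 + 16 + 8 + 4 + 1, so 17^125 = 17^64 × 17^32 × 17^16 × 17^8 × 17^4 × 17^1 ≡ 1 × 1 × 1 × 1 × 1 × 17 (mod 60)
Multiplying step by step:
  1 × 1 = 1 ≡ 1 (mod 60)
  1 × 1 = 1 ≡ 1 (mod 60)
  1 × 1 = 1 ≡ 1 (mod 60)
  1 × 1 = 1 ≡ 1 (mod 60)
  1 × 17 = 17 ≡ 17 (mod 60)
Result: 17^125 ≡ 17 (mod 60)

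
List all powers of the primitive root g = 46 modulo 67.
g^1, g^2, ..., g^{66} mod 67: {46, 39, 52, 47, 18, 24, 32, 65, 42, 56, 30, 40, 31, 19, 3, 4, 50, 22, 7, 54, 5, 29, 61, 59, 34, 23, 53, 26, 57, 9, 12, 16, 66, 21, 28, 15, 20, 49, 43, 35, 2, 25, 11, 37, 27, 36, 48, 64, 63, 17, 45, 60, 13, 62, 38, 6, 8, 33, 44, 14, 41, 10, 58, 55, 51, 1}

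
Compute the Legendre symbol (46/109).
(46/109) = 46^{54} mod 109 = 1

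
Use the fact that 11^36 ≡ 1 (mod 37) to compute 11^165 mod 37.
By Fermat: 11^{36} ≡ 1 (mod 37). 165 = 4×36 + 21. So 11^{165} ≡ 11^{21} ≡ 36 (mod 37)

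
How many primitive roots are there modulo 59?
28

The number of primitive roots modulo p is φ(p-1) = φ(58)
φ(58) = 28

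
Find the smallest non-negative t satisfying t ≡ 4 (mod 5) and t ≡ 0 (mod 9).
M = 5 × 9 = 45. M₁ = 9, y₁ ≡ 4 (mod 5). M₂ = 5, y₂ ≡ 2 (mod 9). t = 4×9×4 + 0×5×2 ≡ 9 (mod 45)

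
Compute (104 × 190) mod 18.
14

(104 × 190) = 19760
19760 mod 18 = 14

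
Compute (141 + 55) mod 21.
7

(141 + 55) = 196
196 mod 21 = 7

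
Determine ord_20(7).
Powers of 7 mod 20: 7^1≡7, 7^2≡9, 7^3≡3, 7^4≡1. Order = 4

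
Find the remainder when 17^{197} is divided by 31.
By Fermat: 17^{30} ≡ 1 (mod 31). 197 = 6×30 + 17. So 17^{197} ≡ 17^{17} ≡ 21 (mod 31)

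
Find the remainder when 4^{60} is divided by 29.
By Fermat: 4^{28} ≡ 1 (mod 29). 60 = 2×28 + 4. So 4^{60} ≡ 4^{4} ≡ 24 (mod 29)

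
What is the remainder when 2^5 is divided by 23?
5 = 4 + 1 (binary 101). Repeated squaring mod 23: 2^1 ≡ 2; 2^2 ≡ 2² = 4 ≡ 4; 2^4 ≡ 4² = 16 ≡ 16. Multiply: 2^5 = 2^4 × 2^1 ≡ 16 × 2 (mod 23): 16 × 2 = 32 ≡ 9. So 2^5 ≡ 9 (mod 23).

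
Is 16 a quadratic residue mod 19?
By Euler's criterion: 16^{9} ≡ 1 (mod 19). Since this equals 1, 16 is a QR.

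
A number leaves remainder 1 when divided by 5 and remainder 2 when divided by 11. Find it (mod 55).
M = 5 × 11 = 55. M₁ = 11, y₁ ≡ 1 (mod 5). M₂ = 5, y₂ ≡ 9 (mod 11). y = 1×11×1 + 2×5×9 ≡ 46 (mod 55)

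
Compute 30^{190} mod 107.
105

Using successive squaring:
Binary expansion of 190: 10111110
Powers of 30 mod 107 (each is the square of the previous):
  30^1 ≡ 30 (mod 107)
  30^2 ≡ 30² = 900 ≡ 44 (mod 107)
  30^4 ≡ 44² = 1936 ≡ 10 (mod 107)
  30^8 ≡ 10² = 100 ≡ 100 (mod 107)
  30^16 ≡ 100² = 10000 ≡ 49 (mod 107)
  30^32 ≡ 49² = 2401 ≡ 47 (mod 107)
  30^64 ≡ 47² = 2209 ≡ 69 (mod 107)
  30^128 ≡ 69² = 4761 ≡ 53 (mod 107)
190 = 128 + 32 + 16 + 8 + 4 + 2, so 30^190 = 30^128 × 30^32 × 30^16 × 30^8 × 30^4 × 30^2 ≡ 53 × 47 × 49 × 100 × 10 × 44 (mod 107)
Multiplying step by step:
  53 × 47 = 2491 ≡ 30 (mod 107)
  30 × 49 = 1470 ≡ 79 (mod 107)
  79 × 100 = 7900 ≡ 89 (mod 107)
  89 × 10 = 890 ≡ 34 (mod 107)
  34 × 44 = 1496 ≡ 105 (mod 107)
Result: 30^190 ≡ 105 (mod 107)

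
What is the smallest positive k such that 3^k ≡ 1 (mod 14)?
Powers of 3 mod 14: 3^1≡3, 3^2≡9, 3^3≡13, 3^4≡11, 3^5≡5, 3^6≡1. Order = 6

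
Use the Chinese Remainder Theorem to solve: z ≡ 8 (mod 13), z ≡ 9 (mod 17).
M = 13 × 17 = 221. M₁ = 17, y₁ ≡ 10 (mod 13). M₂ = 13, y₂ ≡ 4 (mod 17). z = 8×17×10 + 9×13×4 ≡ 60 (mod 221)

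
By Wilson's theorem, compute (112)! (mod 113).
By Wilson's theorem, (112)! ≡ -1 ≡ 112 (mod 113)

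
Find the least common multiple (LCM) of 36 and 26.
468

First find GCD(36, 26) using the Euclidean algorithm:
36 = 1 × 26 + 10
26 = 2 × 10 + 6
10 = 1 × 6 + 4
6 = 1 × 4 + 2
4 = 2 × 2 + 0
GCD(36, 26) = 2

LCM formula: LCM(a, b) = (a × b) / GCD(a, b)
LCM(36, 26) = (36 × 26) / 2
LCM(36, 26) = 936 / 2
LCM(36, 26) = 468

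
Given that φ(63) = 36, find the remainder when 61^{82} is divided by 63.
By Euler: 61^{36} ≡ 1 (mod 63) since gcd(61, 63) = 1. 82 = 2×36 + 10. So 61^{82} ≡ 61^{10} ≡ 16 (mod 63)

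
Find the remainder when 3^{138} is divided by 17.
By Fermat: 3^{16} ≡ 1 (mod 17). 138 = 8×16 + 10. So 3^{138} ≡ 3^{10} ≡ 8 (mod 17)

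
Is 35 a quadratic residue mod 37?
By Euler's criterion: 35^{18} ≡ 36 (mod 37). Since this equals -1 (≡ 36), 35 is not a QR.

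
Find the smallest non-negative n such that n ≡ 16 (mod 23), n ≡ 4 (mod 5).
39

Using the Chinese Remainder Theorem:
M = product of moduli = 115
For equation 1: M_1 = 5, 5 ≡ 5 (mod 23), inverse of 5 mod 23 is 14 (check: 5 × 14 = 70 ≡ 1 (mod 23))
For equation 2: M_2 = 23, 23 ≡ 3 (mod 5), inverse of 23 mod 5 is 2 (check: 3 × 2 = 6 ≡ 1 (mod 5))
Combine: n ≡ Σ r_i×M_i×(M_i⁻¹ mod m_i) = 16×5×14 + 4×23×2 = 1120 + 184 = 1304
1304 mod 115 = 39
n ≡ 39 (mod 115)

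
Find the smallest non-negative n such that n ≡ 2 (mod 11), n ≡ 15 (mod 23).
222

Using the Chinese Remainder Theorem:
M = product of moduli = 253
For equation 1: M_1 = 23, 23 ≡ 1 (mod 11), inverse of 23 mod 11 is 1 (check: 1 × 1 = 1 ≡ 1 (mod 11))
For equation 2: M_2 = 11, 11 ≡ 11 (mod 23), inverse of 11 mod 23 is 21 (check: 11 × 21 = 231 ≡ 1 (mod 23))
Combine: n ≡ Σ r_i×M_i×(M_i⁻¹ mod m_i) = 2×23×1 + 15×11×21 = 46 + 3465 = 3511
3511 mod 253 = 222
n ≡ 222 (mod 253)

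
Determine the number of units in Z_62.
30

Prime factorization: 62 = 2 × 31
Using the formula φ(n) = n × Π(1 - 1/p) for each prime factor p:
φ(62) = 62 × (1 - 1/2) × (1 - 1/31)
φ(62) = 30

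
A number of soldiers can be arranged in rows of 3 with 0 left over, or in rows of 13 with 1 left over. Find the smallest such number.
M = 3 × 13 = 39. M₁ = 13, y₁ ≡ 1 (mod 3). M₂ = 3, y₂ ≡ 9 (mod 13). t = 0×13×1 + 1×3×9 ≡ 27 (mod 39). The smallest positive such number is 27.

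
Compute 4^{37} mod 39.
4

Using successive squaring:
Binary expansion of 37: 100101
Powers of 4 mod 39 (each is the square of the previous):
  4^1 ≡ 4 (mod 39)
  4^2 ≡ 4² = 16 ≡ 16 (mod 39)
  4^4 ≡ 16² = 256 ≡ 22 (mod 39)
  4^8 ≡ 22² = 484 ≡ 16 (mod 39)
  4^16 ≡ 16² = 256 ≡ 22 (mod 39)
  4^32 ≡ 22² = 484 ≡ 16 (mod 39)
37 = 32 + 4 + 1, so 4^37 = 4^32 × 4^4 × 4^1 ≡ 16 × 22 × 4 (mod 39)
Multiplying step by step:
  16 × 22 = 352 ≡ 1 (mod 39)
  1 × 4 = 4 ≡ 4 (mod 39)
Result: 4^37 ≡ 4 (mod 39)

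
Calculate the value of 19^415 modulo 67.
Using Fermat: 19^{66} ≡ 1 (mod 67). 415 ≡ 19 (mod 66). So 19^{415} ≡ 19^{19} ≡ 39 (mod 67)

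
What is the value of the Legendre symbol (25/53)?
(25/53) = 25^{26} mod 53 = 1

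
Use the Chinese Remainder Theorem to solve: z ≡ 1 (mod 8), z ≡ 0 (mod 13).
M = 8 × 13 = 104. M₁ = 13, y₁ ≡ 5 (mod 8). M₂ = 8, y₂ ≡ 5 (mod 13). z = 1×13×5 + 0×8×5 ≡ 65 (mod 104)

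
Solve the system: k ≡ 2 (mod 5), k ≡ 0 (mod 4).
M = 5 × 4 = 20. M₁ = 4, y₁ ≡ 4 (mod 5). M₂ = 5, y₂ ≡ 1 (mod 4). k = 2×4×4 + 0×5×1 ≡ 12 (mod 20)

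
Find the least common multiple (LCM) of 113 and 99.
11187

First find GCD(113, 99) using the Euclidean algorithm:
113 = 1 × 99 + 14
99 = 7 × 14 + 1
14 = 14 × 1 + 0
GCD(113, 99) = 1

LCM formula: LCM(a, b) = (a × b) / GCD(a, b)
LCM(113, 99) = (113 × 99) / 1
LCM(113, 99) = 11187 / 1
LCM(113, 99) = 11187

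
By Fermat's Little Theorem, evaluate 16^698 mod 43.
By Fermat: 16^{42} ≡ 1 (mod 43). 698 ≡ 26 (mod 42). So 16^{698} ≡ 16^{26} ≡ 21 (mod 43)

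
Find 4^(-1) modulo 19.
5

Using Extended Euclidean Algorithm:
gcd(4, 19) = 1
Bezout coefficients: 4 × 5 + 19 × -1 = 1
So 4 × 5 ≡ 1 (mod 19)
The inverse is 5 mod 19 = 5
Verification: 4 × 5 = 20 = 1 × 19 + 1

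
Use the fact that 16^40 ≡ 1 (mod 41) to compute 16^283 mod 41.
By Fermat: 16^{40} ≡ 1 (mod 41). 283 ≡ 3 (mod 40). So 16^{283} ≡ 16^{3} ≡ 37 (mod 41)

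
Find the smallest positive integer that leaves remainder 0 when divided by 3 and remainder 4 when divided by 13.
M = 3 × 13 = 39. M₁ = 13, y₁ ≡ 1 (mod 3). M₂ = 3, y₂ ≡ 9 (mod 13). n = 0×13×1 + 4×3×9 ≡ 30 (mod 39). The smallest positive such number is 30.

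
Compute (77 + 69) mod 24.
2

(77 + 69) = 146
146 mod 24 = 2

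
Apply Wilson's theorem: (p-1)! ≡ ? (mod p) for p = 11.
By Wilson's theorem, (10)! ≡ -1 ≡ 10 (mod 11)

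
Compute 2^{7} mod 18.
2

Using successive squaring:
Binary expansion of 7: 111
Powers of 2 mod 18 (each is the square of the previous):
  2^1 ≡ 2 (mod 18)
  2^2 ≡ 2² = 4 ≡ 4 (mod 18)
  2^4 ≡ 4² = 16 ≡ 16 (mod 18)
7 = 4 + 2 + 1, so 2^7 = 2^4 × 2^2 × 2^1 ≡ 16 × 4 × 2 (mod 18)
Multiplying step by step:
  16 × 4 = 64 ≡ 10 (mod 18)
  10 × 2 = 20 ≡ 2 (mod 18)
Result: 2^7 ≡ 2 (mod 18)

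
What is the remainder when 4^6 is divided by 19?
6 = 4 + 2 (binary 110). Repeated squaring mod 19: 4^1 ≡ 4; 4^2 ≡ 4² = 16 ≡ 16; 4^4 ≡ 16² = 256 ≡ 9. Multiply: 4^6 = 4^4 × 4^2 ≡ 9 × 16 (mod 19): 9 × 16 = 144 ≡ 11. So 4^6 ≡ 11 (mod 19).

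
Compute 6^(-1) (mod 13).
6^(-1) ≡ 11 (mod 13). Verification: 6 × 11 = 66 ≡ 1 (mod 13)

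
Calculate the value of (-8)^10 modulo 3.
(-8) ≡ 1 (mod 3). 10 = 8 + 2 (binary 1010). Repeated squaring mod 3: 1^1 ≡ 1; 1^2 ≡ 1² = 1 ≡ 1; 1^4 ≡ 1² = 1 ≡ 1; 1^8 ≡ 1² = 1 ≡ 1. Multiply: (-8)^10 ≡ 1^8 × 1^2 ≡ 1 × 1 (mod 3): 1 × 1 = 1 ≡ 1. So (-8)^10 ≡ 1 (mod 3).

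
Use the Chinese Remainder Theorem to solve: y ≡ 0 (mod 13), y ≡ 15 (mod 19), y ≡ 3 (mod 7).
1326

Using the Chinese Remainder Theorem:
M = product of moduli = 1729
For equation 1: M_1 = 133, 133 ≡ 3 (mod 13), inverse of 133 mod 13 is 9 (check: 3 × 9 = 27 ≡ 1 (mod 13))
For equation 2: M_2 = 91, 91 ≡ 15 (mod 19), inverse of 91 mod 19 is 14 (check: 15 × 14 = 210 ≡ 1 (mod 19))
For equation 3: M_3 = 247, 247 ≡ 2 (mod 7), inverse of 247 mod 7 is 4 (check: 2 × 4 = 8 ≡ 1 (mod 7))
Combine: y ≡ Σ r_i×M_i×(M_i⁻¹ mod m_i) = 0×133×9 + 15×91×14 + 3×247×4 = 0 + 19110 + 2964 = 22074
22074 mod 1729 = 1326
y ≡ 1326 (mod 1729)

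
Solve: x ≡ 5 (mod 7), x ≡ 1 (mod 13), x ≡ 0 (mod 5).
M = 7 × 13 × 5 = 455. M₁ = 65, y₁ ≡ 4 (mod 7). M₂ = 35, y₂ ≡ 3 (mod 13). M₃ = 91, y₃ ≡ 1 (mod 5). x = 5×65×4 + 1×35×3 + 0×91×1 ≡ 40 (mod 455)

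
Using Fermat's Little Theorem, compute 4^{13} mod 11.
9

By Fermat's Little Theorem, a^(p-1) ≡ 1 (mod p) for prime p and gcd(a, p) = 1
Here p = 11, so 4^10 ≡ 1 (mod 11)
We can reduce the exponent: 13 mod 10 = 3
So 4^13 ≡ 4^3 (mod 11)
Computing: 4^3 mod 11 = 9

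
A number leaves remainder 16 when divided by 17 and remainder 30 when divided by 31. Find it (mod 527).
M = 17 × 31 = 527. M₁ = 31, y₁ ≡ 11 (mod 17). M₂ = 17, y₂ ≡ 11 (mod 31). y = 16×31×11 + 30×17×11 ≡ 526 (mod 527)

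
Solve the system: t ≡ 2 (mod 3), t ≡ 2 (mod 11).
M = 3 × 11 = 33. M₁ = 11, y₁ ≡ 2 (mod 3). M₂ = 3, y₂ ≡ 4 (mod 11). t = 2×11×2 + 2×3×4 ≡ 2 (mod 33)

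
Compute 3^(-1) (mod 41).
3^(-1) ≡ 14 (mod 41). Verification: 3 × 14 = 42 ≡ 1 (mod 41)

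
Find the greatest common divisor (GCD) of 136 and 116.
4

Using the Euclidean algorithm:
136 = 1 × 116 + 20
116 = 5 × 20 + 16
20 = 1 × 16 + 4
16 = 4 × 4 + 0

GCD(136, 116) = 4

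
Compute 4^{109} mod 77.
25

Using successive squaring:
Binary expansion of 109: 1101101
Powers of 4 mod 77 (each is the square of the previous):
  4^1 ≡ 4 (mod 77)
  4^2 ≡ 4² = 16 ≡ 16 (mod 77)
  4^4 ≡ 16² = 256 ≡ 25 (mod 77)
  4^8 ≡ 25² = 625 ≡ 9 (mod 77)
  4^16 ≡ 9² = 81 ≡ 4 (mod 77)
  4^32 ≡ 4² = 16 ≡ 16 (mod 77)
  4^64 ≡ 16² = 256 ≡ 25 (mod 77)
109 = 64 + 32 + 8 + 4 + 1, so 4^109 = 4^64 × 4^32 × 4^8 × 4^4 × 4^1 ≡ 25 × 16 × 9 × 25 × 4 (mod 77)
Multiplying step by step:
  25 × 16 = 400 ≡ 15 (mod 77)
  15 × 9 = 135 ≡ 58 (mod 77)
  58 × 25 = 1450 ≡ 64 (mod 77)
  64 × 4 = 256 ≡ 25 (mod 77)
Result: 4^109 ≡ 25 (mod 77)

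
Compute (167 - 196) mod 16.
3

(167 - 196) = -29
-29 mod 16 = 3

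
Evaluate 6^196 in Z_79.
Using Fermat: 6^{78} ≡ 1 (mod 79). 196 ≡ 40 (mod 78). So 6^{196} ≡ 6^{40} ≡ 73 (mod 79)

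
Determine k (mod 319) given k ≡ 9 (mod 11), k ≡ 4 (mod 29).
207

Using the Chinese Remainder Theorem:
M = product of moduli = 319
For equation 1: M_1 = 29, 29 ≡ 7 (mod 11), inverse of 29 mod 11 is 8 (check: 7 × 8 = 56 ≡ 1 (mod 11))
For equation 2: M_2 = 11, 11 ≡ 11 (mod 29), inverse of 11 mod 29 is 8 (check: 11 × 8 = 88 ≡ 1 (mod 29))
Combine: k ≡ Σ r_i×M_i×(M_i⁻¹ mod m_i) = 9×29×8 + 4×11×8 = 2088 + 352 = 2440
2440 mod 319 = 207
k ≡ 207 (mod 319)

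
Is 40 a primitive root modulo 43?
p - 1 = 42 has prime divisors 2, 3, 7. Check 40^(42/q) mod 43 for each: 40^(42/2) = 40^21 ≡ 1, 40^(42/3) = 40^14 ≡ 36, 40^(42/7) = 40^6 ≡ 41 (mod 43). Since 40^21 ≡ 1 (mod 43), the order of 40 divides 21 (in fact the order is 21) ≠ 42, so it is not a primitive root.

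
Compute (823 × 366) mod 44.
38

(823 × 366) = 301218
301218 mod 44 = 38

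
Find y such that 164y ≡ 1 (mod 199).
164^(-1) ≡ 108 (mod 199). Verification: 164 × 108 = 17712 ≡ 1 (mod 199)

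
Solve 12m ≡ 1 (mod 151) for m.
12^(-1) ≡ 63 (mod 151). Verification: 12 × 63 = 756 ≡ 1 (mod 151)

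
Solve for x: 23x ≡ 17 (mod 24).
7

Since gcd(23, 24) = 1 divides 17, a solution exists.
Multiply both sides by the inverse of 23 mod 24:
  23^(-1) mod 24 = 23
  x ≡ 23 × 17 ≡ 391 ≡ 7 (mod 24)
Verification: 23 × 7 = 161 = 6 × 24 + 17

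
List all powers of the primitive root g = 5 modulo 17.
g^1, g^2, ..., g^{16} mod 17: {5, 8, 6, 13, 14, 2, 10, 16, 12, 9, 11, 4, 3, 15, 7, 1}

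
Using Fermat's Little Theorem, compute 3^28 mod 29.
By Fermat's Little Theorem, 3^{28} ≡ 1 (mod 29) since 29 is prime and gcd(3, 29) = 1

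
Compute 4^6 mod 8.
6 = 4 + 2 (binary 110). Repeated squaring mod 8: 4^1 ≡ 4; 4^2 ≡ 4² = 16 ≡ 0; 4^4 ≡ 0² = 0 ≡ 0. Multiply: 4^6 = 4^4 × 4^2 ≡ 0 × 0 (mod 8): 0 × 0 = 0 ≡ 0. So 4^6 ≡ 0 (mod 8).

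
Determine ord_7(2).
Powers of 2 mod 7: 2^1≡2, 2^2≡4, 2^3≡1. Order = 3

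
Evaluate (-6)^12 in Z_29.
Using repeated squaring. (-6) ≡ 23 (mod 29). 12 = 8 + 4 (binary 1100). Repeated squaring mod 29: 23^1 ≡ 23; 23^2 ≡ 23² = 529 ≡ 7; 23^4 ≡ 7² = 49 ≡ 20; 23^8 ≡ 20² = 400 ≡ 23. Multiply: (-6)^12 ≡ 23^8 × 23^4 ≡ 23 × 20 (mod 29): 23 × 20 = 460 ≡ 25. So (-6)^12 ≡ 25 (mod 29).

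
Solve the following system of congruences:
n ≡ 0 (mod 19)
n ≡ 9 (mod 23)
285

Using the Chinese Remainder Theorem:
M = product of moduli = 437
For equation 1: M_1 = 23, 23 ≡ 4 (mod 19), inverse of 23 mod 19 is 5 (check: 4 × 5 = 20 ≡ 1 (mod 19))
For equation 2: M_2 = 19, 19 ≡ 19 (mod 23), inverse of 19 mod 23 is 17 (check: 19 × 17 = 323 ≡ 1 (mod 23))
Combine: n ≡ Σ r_i×M_i×(M_i⁻¹ mod m_i) = 0×23×5 + 9×19×17 = 0 + 2907 = 2907
2907 mod 437 = 285
n ≡ 285 (mod 437)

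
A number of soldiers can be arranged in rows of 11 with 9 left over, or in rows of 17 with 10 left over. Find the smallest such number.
M = 11 × 17 = 187. M₁ = 17, y₁ ≡ 2 (mod 11). M₂ = 11, y₂ ≡ 14 (mod 17). k = 9×17×2 + 10×11×14 ≡ 163 (mod 187). The smallest positive such number is 163.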